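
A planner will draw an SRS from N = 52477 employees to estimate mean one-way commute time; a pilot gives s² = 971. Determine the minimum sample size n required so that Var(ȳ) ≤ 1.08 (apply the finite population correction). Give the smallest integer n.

884

Without fpc, n₀ = s²/D = 971/1.08 = 899.0741.
With fpc, (1 − n/N)·s²/n ≤ D requires n ≥ n₀/(1 + n₀/N) = 899.0741/(1 + 899.0741/52477) = 883.9300.
Rounding up, n = 884.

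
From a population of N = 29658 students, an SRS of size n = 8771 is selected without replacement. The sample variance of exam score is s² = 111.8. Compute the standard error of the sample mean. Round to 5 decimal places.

0.09475

Under SRS without replacement, Var(ȳ) = (1 − f)·s²/n with f = n/N = 8771/29658 = 0.29573808.
Var(ȳ) = (1 − 0.29573808)·111.8/8771 = 0.70426192·0.012746551 = 0.0089769106.
SE(ȳ) = √(0.0089769106) = 0.09475.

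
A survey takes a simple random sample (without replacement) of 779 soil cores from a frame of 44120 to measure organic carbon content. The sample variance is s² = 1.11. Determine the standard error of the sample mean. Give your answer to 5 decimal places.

Under SRS without replacement, Var(ȳ) = (1 − f)·s²/n with f = n/N = 779/44120 = 0.01765639.
Var(ȳ) = (1 − 0.01765639)·1.11/779 = 0.98234361·0.0014249037 = 0.0013997451.
SE(ȳ) = √(0.0013997451) = 0.03741.

0.03741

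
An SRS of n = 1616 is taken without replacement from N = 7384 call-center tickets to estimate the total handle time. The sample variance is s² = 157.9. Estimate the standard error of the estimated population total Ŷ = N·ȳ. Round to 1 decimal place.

Var(Ŷ) = N²·Var(ȳ) = N²·(1 − n/N)·s²/n.
f = 1616/7384 = 0.21885157; Var(ȳ) = 0.78114843·157.9/1616 = 0.076326322.
Var(Ŷ) = 7384² · 0.076326322 = 4.1615749 × 10^6.
SE(Ŷ) = √(4.1615749 × 10^6) = 2040.0.

2040.0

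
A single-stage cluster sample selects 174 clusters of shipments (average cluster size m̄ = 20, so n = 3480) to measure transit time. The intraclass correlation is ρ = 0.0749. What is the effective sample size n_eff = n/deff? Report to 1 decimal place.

deff = 1 + (20 − 1)·0.0749 = 1 + 1.4231 = 2.4231.
n_eff = 3480 / 2.4231 = 1436.2.

1436.2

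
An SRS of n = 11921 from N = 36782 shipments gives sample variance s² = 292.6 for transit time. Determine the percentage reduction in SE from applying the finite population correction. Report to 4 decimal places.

f = n/N = 11921/36782 = 0.32409874.
SE_no-fpc = √(s²/n) = 0.15666819; SE_fpc = √((1−f)s²/n) = 0.12880195.
Ratio = √(1−f) = 0.82213214. Reduction = 100·(1 − 0.82213214) = 17.7868%.

17.7868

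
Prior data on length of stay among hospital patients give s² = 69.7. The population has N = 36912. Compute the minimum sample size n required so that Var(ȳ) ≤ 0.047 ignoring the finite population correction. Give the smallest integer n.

1483

Without fpc, n₀ = s²/D = 69.7/0.047 = 1482.9787.
Rounding up, n = 1483.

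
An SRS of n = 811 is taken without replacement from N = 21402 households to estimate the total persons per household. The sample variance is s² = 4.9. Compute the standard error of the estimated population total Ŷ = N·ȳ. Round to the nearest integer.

1632

Var(Ŷ) = N²·Var(ȳ) = N²·(1 − n/N)·s²/n.
f = 811/21402 = 0.03789365; Var(ȳ) = 0.96210635·4.9/811 = 0.005812973.
Var(Ŷ) = 21402² · 0.005812973 = 2.6626067 × 10^6.
SE(Ŷ) = √(2.6626067 × 10^6) = 1632.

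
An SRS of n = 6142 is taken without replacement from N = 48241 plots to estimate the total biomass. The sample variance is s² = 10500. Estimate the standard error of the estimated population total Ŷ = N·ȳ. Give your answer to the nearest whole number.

58923

Var(Ŷ) = N²·Var(ȳ) = N²·(1 − n/N)·s²/n.
f = 6142/48241 = 0.12731909; Var(ȳ) = 0.87268091·10500/6142 = 1.4918837.
Var(Ŷ) = 48241² · 1.4918837 = 3.4719029 × 10^9.
SE(Ŷ) = √(3.4719029 × 10^9) = 58923.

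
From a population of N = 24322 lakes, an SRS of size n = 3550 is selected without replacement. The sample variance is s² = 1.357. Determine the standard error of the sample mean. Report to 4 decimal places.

Under SRS without replacement, Var(ȳ) = (1 − f)·s²/n with f = n/N = 3550/24322 = 0.14595839.
Var(ȳ) = (1 − 0.14595839)·1.357/3550 = 0.85404161·3.8225352 × 10^-4 = 3.2646041 × 10^-4.
SE(ȳ) = √(3.2646041 × 10^-4) = 0.0181.

0.0181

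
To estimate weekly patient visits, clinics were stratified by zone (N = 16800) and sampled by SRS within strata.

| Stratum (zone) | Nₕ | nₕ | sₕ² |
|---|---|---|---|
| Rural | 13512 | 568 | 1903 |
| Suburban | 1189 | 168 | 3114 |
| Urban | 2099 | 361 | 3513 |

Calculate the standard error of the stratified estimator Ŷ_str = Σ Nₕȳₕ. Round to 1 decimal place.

25376.7

Var(Ŷ_str) = Σₕ Nₕ²(1 − fₕ)sₕ²/nₕ.
Rural: 13512²·(1 − 568/13512)·1903/568 = 5.8597433 × 10^8.
Suburban: 1189²·(1 − 168/1189)·3114/168 = 2.2501783 × 10^7.
Urban: 2099²·(1 − 361/2099)·3513/361 = 3.5500393 × 10^7.
Sum = 6.4397651 × 10^8.
SE = √(6.4397651 × 10^8) = 25376.7.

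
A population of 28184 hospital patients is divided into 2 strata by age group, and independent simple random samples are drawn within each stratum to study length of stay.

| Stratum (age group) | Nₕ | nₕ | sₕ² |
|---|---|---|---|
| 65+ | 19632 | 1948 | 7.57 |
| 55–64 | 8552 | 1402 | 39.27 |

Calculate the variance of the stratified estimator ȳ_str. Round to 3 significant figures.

Var(ȳ_str) = Σₕ Wₕ²(1 − fₕ)sₕ²/nₕ with Wₕ = Nₕ/N, N = 28184.
65+: Wₕ = 0.69656543; term = 0.69656543²·(1 − 0.09922575)·7.57/1948 = 0.0016984263.
55–64: Wₕ = 0.30343457; term = 0.30343457²·(1 − 0.16393826)·39.27/1402 = 0.0021561619.
Sum = 0.0038545882.

0.00385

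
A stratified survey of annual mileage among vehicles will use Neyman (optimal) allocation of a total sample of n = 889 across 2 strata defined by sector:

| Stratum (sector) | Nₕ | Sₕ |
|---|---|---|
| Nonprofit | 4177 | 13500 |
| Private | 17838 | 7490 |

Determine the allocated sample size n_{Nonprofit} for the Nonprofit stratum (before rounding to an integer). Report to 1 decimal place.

263.8

Neyman allocation: nₕ = n·NₕSₕ / Σⱼ NⱼSⱼ.
Σ NⱼSⱼ = 4177·13500 + 17838·7490 = 1.8999612 × 10^8.
n_{Nonprofit} = 889·4177·13500 / (1.8999612 × 10^8) = 263.8.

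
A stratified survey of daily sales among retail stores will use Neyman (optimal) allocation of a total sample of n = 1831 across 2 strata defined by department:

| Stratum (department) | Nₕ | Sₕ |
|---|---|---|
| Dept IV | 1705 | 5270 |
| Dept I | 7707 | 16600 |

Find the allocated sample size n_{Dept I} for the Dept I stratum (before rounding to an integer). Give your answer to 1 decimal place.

Neyman allocation: nₕ = n·NₕSₕ / Σⱼ NⱼSⱼ.
Σ NⱼSⱼ = 1705·5270 + 7707·16600 = 1.3692155 × 10^8.
n_{Dept I} = 1831·7707·16600 / (1.3692155 × 10^8) = 1710.8.

1710.8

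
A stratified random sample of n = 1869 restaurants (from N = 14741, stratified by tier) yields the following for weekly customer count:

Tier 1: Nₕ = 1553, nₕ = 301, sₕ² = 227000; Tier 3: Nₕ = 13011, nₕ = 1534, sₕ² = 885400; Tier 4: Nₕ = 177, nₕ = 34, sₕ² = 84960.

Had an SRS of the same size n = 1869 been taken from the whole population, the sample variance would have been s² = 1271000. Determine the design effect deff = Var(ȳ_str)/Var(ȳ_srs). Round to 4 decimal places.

Var(ȳ_str) = Σ Wₕ²(1−fₕ)sₕ²/nₕ with Wₕ = Nₕ/14741:
  Tier 1: (1553/14741)²·(1−301/1553)·227000/301 = 6.748096
  Tier 3: (13011/14741)²·(1−1534/13011)·885400/1534 = 396.64257
  Tier 4: (177/14741)²·(1−34/177)·84960/34 = 0.29106568
  → Var(ȳ_str) = 403.68173.
Var(ȳ_srs) = (1 − 1869/14741)·1271000/1869 = 593.8207.
deff = 403.68173 / 593.8207 = 0.6798.

0.6798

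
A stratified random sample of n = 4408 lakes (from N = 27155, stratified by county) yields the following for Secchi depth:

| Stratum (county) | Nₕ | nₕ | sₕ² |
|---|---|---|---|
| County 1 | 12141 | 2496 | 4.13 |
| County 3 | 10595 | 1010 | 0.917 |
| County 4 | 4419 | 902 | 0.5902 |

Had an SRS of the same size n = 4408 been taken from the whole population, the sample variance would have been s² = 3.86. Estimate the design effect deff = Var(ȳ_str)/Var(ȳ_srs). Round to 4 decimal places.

Var(ȳ_str) = Σ Wₕ²(1−fₕ)sₕ²/nₕ with Wₕ = Nₕ/27155:
  County 1: (12141/27155)²·(1−2496/12141)·4.13/2496 = 2.6276199 × 10^-4
  County 3: (10595/27155)²·(1−1010/10595)·0.917/1010 = 1.2503783 × 10^-4
  County 4: (4419/27155)²·(1−902/4419)·0.5902/902 = 1.3790799 × 10^-5
  → Var(ȳ_str) = 4.0159062 × 10^-4.
Var(ȳ_srs) = (1 − 4408/27155)·3.86/4408 = 7.3353365 × 10^-4.
deff = (4.0159062 × 10^-4) / (7.3353365 × 10^-4) = 0.5475.

0.5475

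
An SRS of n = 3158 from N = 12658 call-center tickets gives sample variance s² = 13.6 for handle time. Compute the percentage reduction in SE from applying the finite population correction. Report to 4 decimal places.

f = n/N = 3158/12658 = 0.24948649.
SE_no-fpc = √(s²/n) = 0.065624105; SE_fpc = √((1−f)s²/n) = 0.056851594.
Ratio = √(1−f) = 0.86632183. Reduction = 100·(1 − 0.86632183) = 13.3678%.

13.3678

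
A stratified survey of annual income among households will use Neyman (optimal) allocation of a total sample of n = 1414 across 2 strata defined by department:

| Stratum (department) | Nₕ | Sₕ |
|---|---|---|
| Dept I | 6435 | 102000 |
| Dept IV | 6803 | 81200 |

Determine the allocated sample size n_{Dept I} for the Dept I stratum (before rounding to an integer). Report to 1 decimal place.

Neyman allocation: nₕ = n·NₕSₕ / Σⱼ NⱼSⱼ.
Σ NⱼSⱼ = 6435·102000 + 6803·81200 = 1.2087736 × 10^9.
n_{Dept I} = 1414·6435·102000 / (1.2087736 × 10^9) = 767.8.

767.8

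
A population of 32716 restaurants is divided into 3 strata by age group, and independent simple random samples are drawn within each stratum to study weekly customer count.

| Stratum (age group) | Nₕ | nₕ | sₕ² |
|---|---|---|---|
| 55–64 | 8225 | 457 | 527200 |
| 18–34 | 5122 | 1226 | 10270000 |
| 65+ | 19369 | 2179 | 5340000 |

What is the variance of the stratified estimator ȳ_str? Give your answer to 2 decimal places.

987.38

Var(ȳ_str) = Σₕ Wₕ²(1 − fₕ)sₕ²/nₕ with Wₕ = Nₕ/N, N = 32716.
55–64: Wₕ = 0.25140604; term = 0.25140604²·(1 − 0.05556231)·527200/457 = 68.862681.
18–34: Wₕ = 0.15655948; term = 0.15655948²·(1 − 0.23935963)·10270000/1226 = 156.17737.
65+: Wₕ = 0.59203448; term = 0.59203448²·(1 − 0.11249935)·5340000/2179 = 762.33648.
Sum = 987.37653.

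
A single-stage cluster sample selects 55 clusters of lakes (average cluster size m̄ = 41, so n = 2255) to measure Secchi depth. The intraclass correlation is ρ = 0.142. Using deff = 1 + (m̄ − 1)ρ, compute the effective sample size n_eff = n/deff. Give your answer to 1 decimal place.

deff = 1 + (41 − 1)·0.142 = 1 + 5.68 = 6.68.
n_eff = 2255 / 6.68 = 337.6.

337.6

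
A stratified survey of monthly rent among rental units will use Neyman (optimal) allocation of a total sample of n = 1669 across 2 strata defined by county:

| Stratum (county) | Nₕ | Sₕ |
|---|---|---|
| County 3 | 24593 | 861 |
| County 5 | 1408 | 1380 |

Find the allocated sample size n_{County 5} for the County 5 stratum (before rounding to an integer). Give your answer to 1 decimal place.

Neyman allocation: nₕ = n·NₕSₕ / Σⱼ NⱼSⱼ.
Σ NⱼSⱼ = 24593·861 + 1408·1380 = 2.3117613 × 10^7.
n_{County 5} = 1669·1408·1380 / (2.3117613 × 10^7) = 140.3.

140.3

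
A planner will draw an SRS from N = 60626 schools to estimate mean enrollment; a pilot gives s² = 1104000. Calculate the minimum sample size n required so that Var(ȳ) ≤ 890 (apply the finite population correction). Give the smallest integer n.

1216

Without fpc, n₀ = s²/D = 1104000/890 = 1240.4494.
With fpc, (1 − n/N)·s²/n ≤ D requires n ≥ n₀/(1 + n₀/N) = 1240.4494/(1 + 1240.4494/60626) = 1215.5778.
Rounding up, n = 1216.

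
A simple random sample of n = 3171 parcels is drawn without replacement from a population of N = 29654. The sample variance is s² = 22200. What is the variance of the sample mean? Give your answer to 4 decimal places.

Under SRS without replacement, Var(ȳ) = (1 − f)·s²/n with f = n/N = 3171/29654 = 0.10693330.
Var(ȳ) = (1 − 0.10693330)·22200/3171 = 0.89306670·7.0009461 = 6.2523118.

6.2523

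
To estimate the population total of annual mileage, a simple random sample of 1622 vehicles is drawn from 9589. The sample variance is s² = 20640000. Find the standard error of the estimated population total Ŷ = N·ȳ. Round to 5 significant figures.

985970

Var(Ŷ) = N²·Var(ȳ) = N²·(1 − n/N)·s²/n.
f = 1622/9589 = 0.16915215; Var(ȳ) = 0.83084785·20640000/1622 = 10572.564.
Var(Ŷ) = 9589² · 10572.564 = 9.7213585 × 10^11.
SE(Ŷ) = √(9.7213585 × 10^11) = 985970.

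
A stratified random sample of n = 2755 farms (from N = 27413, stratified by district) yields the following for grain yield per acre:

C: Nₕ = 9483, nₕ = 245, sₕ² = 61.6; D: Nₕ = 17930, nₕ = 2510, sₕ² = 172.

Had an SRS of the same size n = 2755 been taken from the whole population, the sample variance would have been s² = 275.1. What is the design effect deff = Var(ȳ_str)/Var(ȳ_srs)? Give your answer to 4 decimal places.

Var(ȳ_str) = Σ Wₕ²(1−fₕ)sₕ²/nₕ with Wₕ = Nₕ/27413:
  C: (9483/27413)²·(1−245/9483)·61.6/245 = 0.029310633
  D: (17930/27413)²·(1−2510/17930)·172/2510 = 0.02521194
  → Var(ȳ_str) = 0.054522573.
Var(ȳ_srs) = (1 − 2755/27413)·275.1/2755 = 0.089819425.
deff = 0.054522573 / 0.089819425 = 0.6070.

0.6070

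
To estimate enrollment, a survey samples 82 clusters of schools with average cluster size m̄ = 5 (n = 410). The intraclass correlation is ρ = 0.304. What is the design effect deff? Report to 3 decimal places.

deff = 1 + (5 − 1)·0.304 = 1 + 1.216 = 2.216.

2.216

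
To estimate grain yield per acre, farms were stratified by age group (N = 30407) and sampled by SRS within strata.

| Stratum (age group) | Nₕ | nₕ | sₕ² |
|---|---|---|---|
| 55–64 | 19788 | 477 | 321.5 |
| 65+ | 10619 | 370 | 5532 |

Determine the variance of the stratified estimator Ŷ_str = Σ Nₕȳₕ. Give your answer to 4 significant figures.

1.885 × 10^9

Var(Ŷ_str) = Σₕ Nₕ²(1 − fₕ)sₕ²/nₕ.
55–64: 19788²·(1 − 477/19788)·321.5/477 = 2.5755457 × 10^8.
65+: 10619²·(1 − 370/10619)·5532/370 = 1.6272173 × 10^9.
Sum = 1.8847719 × 10^9.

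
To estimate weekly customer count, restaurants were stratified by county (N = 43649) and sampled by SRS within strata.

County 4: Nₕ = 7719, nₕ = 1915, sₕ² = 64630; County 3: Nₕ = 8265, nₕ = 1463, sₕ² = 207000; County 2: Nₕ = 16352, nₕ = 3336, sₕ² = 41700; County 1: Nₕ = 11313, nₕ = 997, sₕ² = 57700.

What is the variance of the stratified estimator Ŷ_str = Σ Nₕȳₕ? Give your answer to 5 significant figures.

1.8881 × 10^10

Var(Ŷ_str) = Σₕ Nₕ²(1 − fₕ)sₕ²/nₕ.
County 4: 7719²·(1 − 1915/7719)·64630/1915 = 1.5120071 × 10^9.
County 3: 8265²·(1 − 1463/8265)·207000/1463 = 7.9543648 × 10^9.
County 2: 16352²·(1 − 3336/16352)·41700/3336 = 2.6604704 × 10^9.
County 1: 11313²·(1 − 997/11313)·57700/997 = 6.7541356 × 10^9.
Sum = 1.8880978 × 10^10.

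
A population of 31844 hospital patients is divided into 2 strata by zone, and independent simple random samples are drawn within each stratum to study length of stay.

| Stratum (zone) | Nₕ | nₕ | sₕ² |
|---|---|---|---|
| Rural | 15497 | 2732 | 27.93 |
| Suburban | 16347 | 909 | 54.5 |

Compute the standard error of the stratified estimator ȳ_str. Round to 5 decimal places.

0.13006

Var(ȳ_str) = Σₕ Wₕ²(1 − fₕ)sₕ²/nₕ with Wₕ = Nₕ/N, N = 31844.
Rural: Wₕ = 0.48665369; term = 0.48665369²·(1 − 0.17629219)·27.93/2732 = 0.0019943596.
Suburban: Wₕ = 0.51334631; term = 0.51334631²·(1 − 0.05560653)·54.5/909 = 0.014921294.
Sum = 0.016915654.
SE = √(0.016915654) = 0.13006.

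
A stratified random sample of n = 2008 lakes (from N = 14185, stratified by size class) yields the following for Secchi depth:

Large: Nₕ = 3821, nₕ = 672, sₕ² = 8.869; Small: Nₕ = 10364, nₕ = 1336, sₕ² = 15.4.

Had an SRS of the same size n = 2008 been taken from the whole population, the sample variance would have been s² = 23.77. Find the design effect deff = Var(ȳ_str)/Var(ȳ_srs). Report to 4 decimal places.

Var(ȳ_str) = Σ Wₕ²(1−fₕ)sₕ²/nₕ with Wₕ = Nₕ/14185:
  Large: (3821/14185)²·(1−672/3821)·8.869/672 = 7.8921694 × 10^-4
  Small: (10364/14185)²·(1−1336/10364)·15.4/1336 = 0.0053601203
  → Var(ȳ_str) = 0.0061493372.
Var(ȳ_srs) = (1 − 2008/14185)·23.77/2008 = 0.010161936.
deff = 0.0061493372 / 0.010161936 = 0.6051.

0.6051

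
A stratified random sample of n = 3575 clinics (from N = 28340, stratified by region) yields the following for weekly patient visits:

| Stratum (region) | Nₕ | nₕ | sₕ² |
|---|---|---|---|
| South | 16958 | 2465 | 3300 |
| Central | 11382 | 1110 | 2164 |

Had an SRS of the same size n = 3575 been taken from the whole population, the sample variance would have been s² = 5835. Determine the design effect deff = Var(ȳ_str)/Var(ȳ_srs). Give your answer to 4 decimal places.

Var(ȳ_str) = Σ Wₕ²(1−fₕ)sₕ²/nₕ with Wₕ = Nₕ/28340:
  South: (16958/28340)²·(1−2465/16958)·3300/2465 = 0.40966631
  Central: (11382/28340)²·(1−1110/11382)·2164/1110 = 0.28379725
  → Var(ȳ_str) = 0.69346356.
Var(ȳ_srs) = (1 − 3575/28340)·5835/3575 = 1.4262751.
deff = 0.69346356 / 1.4262751 = 0.4862.

0.4862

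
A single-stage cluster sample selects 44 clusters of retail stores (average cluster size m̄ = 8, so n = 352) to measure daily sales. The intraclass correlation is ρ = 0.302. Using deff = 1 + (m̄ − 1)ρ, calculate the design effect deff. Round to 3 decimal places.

deff = 1 + (8 − 1)·0.302 = 1 + 2.114 = 3.114.

3.114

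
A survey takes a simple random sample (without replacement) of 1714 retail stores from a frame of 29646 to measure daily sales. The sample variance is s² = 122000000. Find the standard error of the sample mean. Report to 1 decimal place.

Under SRS without replacement, Var(ȳ) = (1 − f)·s²/n with f = n/N = 1714/29646 = 0.05781556.
Var(ȳ) = (1 − 0.05781556)·122000000/1714 = 0.94218444·71178.53 = 67063.303.
SE(ȳ) = √(67063.303) = 259.0.

259.0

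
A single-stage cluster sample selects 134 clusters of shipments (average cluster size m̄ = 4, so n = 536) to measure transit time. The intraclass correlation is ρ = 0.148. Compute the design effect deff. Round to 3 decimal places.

1.444

deff = 1 + (4 − 1)·0.148 = 1 + 0.444 = 1.444.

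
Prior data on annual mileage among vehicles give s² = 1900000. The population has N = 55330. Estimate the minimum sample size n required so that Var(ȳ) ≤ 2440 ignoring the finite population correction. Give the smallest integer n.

779

Without fpc, n₀ = s²/D = 1900000/2440 = 778.6885.
Rounding up, n = 779.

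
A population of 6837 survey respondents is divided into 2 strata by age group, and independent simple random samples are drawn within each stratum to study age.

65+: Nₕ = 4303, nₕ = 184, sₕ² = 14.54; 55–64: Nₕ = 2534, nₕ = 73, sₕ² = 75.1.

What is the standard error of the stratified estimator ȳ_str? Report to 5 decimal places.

0.40891

Var(ȳ_str) = Σₕ Wₕ²(1 − fₕ)sₕ²/nₕ with Wₕ = Nₕ/N, N = 6837.
65+: Wₕ = 0.62936961; term = 0.62936961²·(1 − 0.04276086)·14.54/184 = 0.029962536.
55–64: Wₕ = 0.37063039; term = 0.37063039²·(1 − 0.02880821)·75.1/73 = 0.1372474.
Sum = 0.16720994.
SE = √(0.16720994) = 0.40891.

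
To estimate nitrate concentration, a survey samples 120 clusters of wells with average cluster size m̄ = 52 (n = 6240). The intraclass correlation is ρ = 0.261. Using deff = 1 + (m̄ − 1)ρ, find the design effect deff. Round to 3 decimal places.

14.311

deff = 1 + (52 − 1)·0.261 = 1 + 13.311 = 14.311.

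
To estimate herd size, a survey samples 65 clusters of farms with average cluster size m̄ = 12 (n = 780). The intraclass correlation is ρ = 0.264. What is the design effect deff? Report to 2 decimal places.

3.90

deff = 1 + (12 − 1)·0.264 = 1 + 2.904 = 3.904.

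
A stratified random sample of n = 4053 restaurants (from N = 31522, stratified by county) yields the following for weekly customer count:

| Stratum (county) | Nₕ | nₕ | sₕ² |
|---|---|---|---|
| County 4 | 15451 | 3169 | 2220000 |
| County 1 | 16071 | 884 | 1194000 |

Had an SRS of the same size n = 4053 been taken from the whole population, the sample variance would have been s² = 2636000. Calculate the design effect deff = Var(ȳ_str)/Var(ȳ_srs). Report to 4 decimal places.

0.8214

Var(ȳ_str) = Σ Wₕ²(1−fₕ)sₕ²/nₕ with Wₕ = Nₕ/31522:
  County 4: (15451/31522)²·(1−3169/15451)·2220000/3169 = 133.79161
  County 1: (16071/31522)²·(1−884/16071)·1194000/884 = 331.77177
  → Var(ȳ_str) = 465.56338.
Var(ȳ_srs) = (1 − 4053/31522)·2636000/4053 = 566.7583.
deff = 465.56338 / 566.7583 = 0.8214.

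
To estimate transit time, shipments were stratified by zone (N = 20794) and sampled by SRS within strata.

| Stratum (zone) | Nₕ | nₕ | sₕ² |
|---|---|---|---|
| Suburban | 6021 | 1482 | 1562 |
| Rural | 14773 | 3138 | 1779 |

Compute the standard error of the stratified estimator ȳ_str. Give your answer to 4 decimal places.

0.5404

Var(ȳ_str) = Σₕ Wₕ²(1 − fₕ)sₕ²/nₕ with Wₕ = Nₕ/N, N = 20794.
Suburban: Wₕ = 0.28955468; term = 0.28955468²·(1 − 0.24613852)·1562/1482 = 0.066617074.
Rural: Wₕ = 0.71044532; term = 0.71044532²·(1 − 0.21241454)·1779/3138 = 0.22536269.
Sum = 0.29197976.
SE = √(0.29197976) = 0.5404.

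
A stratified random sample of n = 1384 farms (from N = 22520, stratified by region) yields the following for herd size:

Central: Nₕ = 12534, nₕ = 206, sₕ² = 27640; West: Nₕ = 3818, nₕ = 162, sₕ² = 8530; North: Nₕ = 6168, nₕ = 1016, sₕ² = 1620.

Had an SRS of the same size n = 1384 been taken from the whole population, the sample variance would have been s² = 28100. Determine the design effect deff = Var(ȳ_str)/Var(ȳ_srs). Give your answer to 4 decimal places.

Var(ȳ_str) = Σ Wₕ²(1−fₕ)sₕ²/nₕ with Wₕ = Nₕ/22520:
  Central: (12534/22520)²·(1−206/12534)·27640/206 = 40.880515
  West: (3818/22520)²·(1−162/3818)·8530/162 = 1.4492368
  North: (6168/22520)²·(1−1016/6168)·1620/1016 = 0.099909033
  → Var(ȳ_str) = 42.429661.
Var(ȳ_srs) = (1 − 1384/22520)·28100/1384 = 19.055688.
deff = 42.429661 / 19.055688 = 2.2266.

2.2266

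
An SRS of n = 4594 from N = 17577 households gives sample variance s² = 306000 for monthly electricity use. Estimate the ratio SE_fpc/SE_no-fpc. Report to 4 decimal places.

f = n/N = 4594/17577 = 0.26136428.
SE_no-fpc = √(s²/n) = 8.1614104; SE_fpc = √((1−f)s²/n) = 7.0142359.
Ratio = √(1−f) = 0.85943919.

0.8594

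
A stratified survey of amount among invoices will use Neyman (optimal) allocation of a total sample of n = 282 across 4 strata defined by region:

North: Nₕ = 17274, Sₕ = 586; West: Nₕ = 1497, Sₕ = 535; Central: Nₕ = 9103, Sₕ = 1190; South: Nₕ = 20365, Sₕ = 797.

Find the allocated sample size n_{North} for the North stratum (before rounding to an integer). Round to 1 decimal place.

75.1

Neyman allocation: nₕ = n·NₕSₕ / Σⱼ NⱼSⱼ.
Σ NⱼSⱼ = 17274·586 + 1497·535 + 9103·1190 + 20365·797 = 3.7986934 × 10^7.
n_{North} = 282·17274·586 / (3.7986934 × 10^7) = 75.1.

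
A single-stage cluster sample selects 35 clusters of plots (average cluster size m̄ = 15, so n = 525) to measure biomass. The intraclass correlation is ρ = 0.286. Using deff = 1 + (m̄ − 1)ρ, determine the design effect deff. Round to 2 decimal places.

5.00

deff = 1 + (15 − 1)·0.286 = 1 + 4.004 = 5.004.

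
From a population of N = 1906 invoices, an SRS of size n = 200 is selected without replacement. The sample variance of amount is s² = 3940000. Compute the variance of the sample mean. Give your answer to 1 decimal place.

17632.8

Under SRS without replacement, Var(ȳ) = (1 − f)·s²/n with f = n/N = 200/1906 = 0.10493179.
Var(ȳ) = (1 − 0.10493179)·3940000/200 = 0.89506821·19700 = 17632.844.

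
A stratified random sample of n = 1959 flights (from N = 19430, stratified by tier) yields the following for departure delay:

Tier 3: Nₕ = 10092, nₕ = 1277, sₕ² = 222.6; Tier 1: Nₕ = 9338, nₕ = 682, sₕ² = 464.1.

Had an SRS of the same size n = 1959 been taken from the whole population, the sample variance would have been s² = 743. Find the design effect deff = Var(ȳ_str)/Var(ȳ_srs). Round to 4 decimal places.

Var(ȳ_str) = Σ Wₕ²(1−fₕ)sₕ²/nₕ with Wₕ = Nₕ/19430:
  Tier 3: (10092/19430)²·(1−1277/10092)·222.6/1277 = 0.041076007
  Tier 1: (9338/19430)²·(1−682/9338)·464.1/682 = 0.1456977
  → Var(ȳ_str) = 0.18677371.
Var(ȳ_srs) = (1 − 1959/19430)·743/1959 = 0.34103531.
deff = 0.18677371 / 0.34103531 = 0.5477.

0.5477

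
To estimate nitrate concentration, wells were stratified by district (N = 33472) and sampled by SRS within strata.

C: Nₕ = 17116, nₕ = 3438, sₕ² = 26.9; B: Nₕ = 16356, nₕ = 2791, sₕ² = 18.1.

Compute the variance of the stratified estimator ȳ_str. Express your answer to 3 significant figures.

0.00292

Var(ȳ_str) = Σₕ Wₕ²(1 − fₕ)sₕ²/nₕ with Wₕ = Nₕ/N, N = 33472.
C: Wₕ = 0.51135277; term = 0.51135277²·(1 − 0.20086469)·26.9/3438 = 0.0016349631.
B: Wₕ = 0.48864723; term = 0.48864723²·(1 − 0.17064074)·18.1/2791 = 0.0012842581.
Sum = 0.0029192212.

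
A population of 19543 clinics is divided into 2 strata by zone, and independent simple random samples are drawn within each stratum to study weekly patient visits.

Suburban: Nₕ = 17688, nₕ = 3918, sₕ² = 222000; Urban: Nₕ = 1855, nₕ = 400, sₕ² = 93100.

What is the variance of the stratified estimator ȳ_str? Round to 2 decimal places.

Var(ȳ_str) = Σₕ Wₕ²(1 − fₕ)sₕ²/nₕ with Wₕ = Nₕ/N, N = 19543.
Suburban: Wₕ = 0.90508110; term = 0.90508110²·(1 − 0.22150611)·222000/3918 = 36.134225.
Urban: Wₕ = 0.09491890; term = 0.09491890²·(1 − 0.21563342)·93100/400 = 1.6448039.
Sum = 37.779029.

37.78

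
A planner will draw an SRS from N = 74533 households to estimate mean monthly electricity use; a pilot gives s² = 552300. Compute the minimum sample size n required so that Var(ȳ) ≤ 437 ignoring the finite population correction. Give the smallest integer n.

1264

Without fpc, n₀ = s²/D = 552300/437 = 1263.8444.
Rounding up, n = 1264.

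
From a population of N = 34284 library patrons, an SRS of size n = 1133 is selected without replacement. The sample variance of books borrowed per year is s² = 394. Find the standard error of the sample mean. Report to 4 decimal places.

Under SRS without replacement, Var(ȳ) = (1 − f)·s²/n with f = n/N = 1133/34284 = 0.03304749.
Var(ȳ) = (1 − 0.03304749)·394/1133 = 0.96695251·0.34774934 = 0.3362571.
SE(ȳ) = √(0.3362571) = 0.5799.

0.5799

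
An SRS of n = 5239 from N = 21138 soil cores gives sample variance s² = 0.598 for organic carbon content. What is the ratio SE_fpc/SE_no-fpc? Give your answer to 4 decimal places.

0.8673

f = n/N = 5239/21138 = 0.24784748.
SE_no-fpc = √(s²/n) = 0.010683816; SE_fpc = √((1−f)s²/n) = 0.0092657238.
Ratio = √(1−f) = 0.86726727.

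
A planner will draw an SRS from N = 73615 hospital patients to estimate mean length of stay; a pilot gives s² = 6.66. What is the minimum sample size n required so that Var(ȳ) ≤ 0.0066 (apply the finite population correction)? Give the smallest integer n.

Without fpc, n₀ = s²/D = 6.66/0.0066 = 1009.0909.
With fpc, (1 − n/N)·s²/n ≤ D requires n ≥ n₀/(1 + n₀/N) = 1009.0909/(1 + 1009.0909/73615) = 995.4456.
Rounding up, n = 996.

996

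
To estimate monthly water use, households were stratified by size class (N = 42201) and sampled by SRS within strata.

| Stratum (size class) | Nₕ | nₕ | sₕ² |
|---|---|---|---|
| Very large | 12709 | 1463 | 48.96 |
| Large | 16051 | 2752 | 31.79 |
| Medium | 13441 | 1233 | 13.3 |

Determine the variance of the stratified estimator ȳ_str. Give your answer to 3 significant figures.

0.00506

Var(ȳ_str) = Σₕ Wₕ²(1 − fₕ)sₕ²/nₕ with Wₕ = Nₕ/N, N = 42201.
Very large: Wₕ = 0.30115400; term = 0.30115400²·(1 − 0.11511527)·48.96/1463 = 0.002685722.
Large: Wₕ = 0.38034644; term = 0.38034644²·(1 − 0.17145349)·31.79/2752 = 0.0013845789.
Medium: Wₕ = 0.31849956; term = 0.31849956²·(1 − 0.09173425)·13.3/1233 = 9.938462 × 10^-4.
Sum = 0.0050641471.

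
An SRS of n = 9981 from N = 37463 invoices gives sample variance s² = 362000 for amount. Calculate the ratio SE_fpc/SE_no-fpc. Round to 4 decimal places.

0.8565

f = n/N = 9981/37463 = 0.26642287.
SE_no-fpc = √(s²/n) = 6.0223676; SE_fpc = √((1−f)s²/n) = 5.1581046.
Ratio = √(1−f) = 0.85649117.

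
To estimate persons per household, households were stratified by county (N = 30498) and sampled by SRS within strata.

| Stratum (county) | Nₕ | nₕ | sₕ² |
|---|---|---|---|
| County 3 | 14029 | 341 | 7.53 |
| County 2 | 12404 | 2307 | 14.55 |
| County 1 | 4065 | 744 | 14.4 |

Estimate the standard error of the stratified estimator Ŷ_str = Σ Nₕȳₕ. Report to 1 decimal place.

2300.3

Var(Ŷ_str) = Σₕ Nₕ²(1 − fₕ)sₕ²/nₕ.
County 3: 14029²·(1 − 341/14029)·7.53/341 = 4.2404047 × 10^6.
County 2: 12404²·(1 − 2307/12404)·14.55/2307 = 789895.27.
County 1: 4065²·(1 − 744/4065)·14.4/744 = 261287.71.
Sum = 5.2915877 × 10^6.
SE = √(5.2915877 × 10^6) = 2300.3.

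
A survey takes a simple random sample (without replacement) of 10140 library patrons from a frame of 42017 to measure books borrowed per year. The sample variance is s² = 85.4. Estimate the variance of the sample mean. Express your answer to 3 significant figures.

Under SRS without replacement, Var(ȳ) = (1 − f)·s²/n with f = n/N = 10140/42017 = 0.24133089.
Var(ȳ) = (1 − 0.24133089)·85.4/10140 = 0.75866911·0.0084220907 = 0.0063895801.

0.00639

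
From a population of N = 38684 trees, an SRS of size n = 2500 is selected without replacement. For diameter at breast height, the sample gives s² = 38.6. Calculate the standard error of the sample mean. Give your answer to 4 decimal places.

0.1202

Under SRS without replacement, Var(ȳ) = (1 − f)·s²/n with f = n/N = 2500/38684 = 0.06462620.
Var(ȳ) = (1 − 0.06462620)·38.6/2500 = 0.93537380·0.01544 = 0.014442171.
SE(ȳ) = √(0.014442171) = 0.1202.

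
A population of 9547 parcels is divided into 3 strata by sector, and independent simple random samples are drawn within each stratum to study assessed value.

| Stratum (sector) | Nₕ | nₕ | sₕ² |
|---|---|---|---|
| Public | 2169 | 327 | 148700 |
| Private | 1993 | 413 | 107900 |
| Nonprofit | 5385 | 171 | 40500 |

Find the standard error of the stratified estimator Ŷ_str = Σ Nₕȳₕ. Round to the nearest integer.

Var(Ŷ_str) = Σₕ Nₕ²(1 − fₕ)sₕ²/nₕ.
Public: 2169²·(1 − 327/2169)·148700/327 = 1.8168221 × 10^9.
Private: 1993²·(1 − 413/1993)·107900/413 = 8.2268917 × 10^8.
Nonprofit: 5385²·(1 − 171/5385)·40500/171 = 6.6499082 × 10^9.
Sum = 9.2894195 × 10^9.
SE = √(9.2894195 × 10^9) = 96382.

96382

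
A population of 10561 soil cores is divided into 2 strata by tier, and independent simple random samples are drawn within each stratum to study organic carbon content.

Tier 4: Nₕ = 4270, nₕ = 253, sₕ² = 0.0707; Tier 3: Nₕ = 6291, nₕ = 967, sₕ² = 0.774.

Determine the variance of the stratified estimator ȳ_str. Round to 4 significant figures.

2.833 × 10^-4

Var(ȳ_str) = Σₕ Wₕ²(1 − fₕ)sₕ²/nₕ with Wₕ = Nₕ/N, N = 10561.
Tier 4: Wₕ = 0.40431777; term = 0.40431777²·(1 − 0.05925059)·0.0707/253 = 4.297526 × 10^-5.
Tier 3: Wₕ = 0.59568223; term = 0.59568223²·(1 − 0.15371165)·0.774/967 = 2.4035997 × 10^-4.
Sum = 2.8333523 × 10^-4.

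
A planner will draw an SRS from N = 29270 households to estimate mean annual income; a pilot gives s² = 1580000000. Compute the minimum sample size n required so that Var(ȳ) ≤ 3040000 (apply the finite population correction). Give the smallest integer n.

Without fpc, n₀ = s²/D = 1580000000/3040000 = 519.7368.
With fpc, (1 − n/N)·s²/n ≤ D requires n ≥ n₀/(1 + n₀/N) = 519.7368/(1 + 519.7368/29270) = 510.6690.
Rounding up, n = 511.

511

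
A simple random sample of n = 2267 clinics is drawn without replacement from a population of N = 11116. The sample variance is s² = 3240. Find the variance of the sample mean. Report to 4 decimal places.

Under SRS without replacement, Var(ȳ) = (1 − f)·s²/n with f = n/N = 2267/11116 = 0.20394027.
Var(ȳ) = (1 − 0.20394027)·3240/2267 = 0.79605973·1.4292016 = 1.1377298.

1.1377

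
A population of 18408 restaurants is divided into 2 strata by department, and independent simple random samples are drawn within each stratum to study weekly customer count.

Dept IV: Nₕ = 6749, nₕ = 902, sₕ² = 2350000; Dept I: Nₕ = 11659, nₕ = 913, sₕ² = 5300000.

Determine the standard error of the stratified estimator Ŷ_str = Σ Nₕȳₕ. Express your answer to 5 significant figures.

Var(Ŷ_str) = Σₕ Nₕ²(1 − fₕ)sₕ²/nₕ.
Dept IV: 6749²·(1 − 902/6749)·2350000/902 = 1.0280964 × 10^11.
Dept I: 11659²·(1 − 913/11659)·5300000/913 = 7.272994 × 10^11.
Sum = 8.3010904 × 10^11.
SE = √(8.3010904 × 10^11) = 911100.

911100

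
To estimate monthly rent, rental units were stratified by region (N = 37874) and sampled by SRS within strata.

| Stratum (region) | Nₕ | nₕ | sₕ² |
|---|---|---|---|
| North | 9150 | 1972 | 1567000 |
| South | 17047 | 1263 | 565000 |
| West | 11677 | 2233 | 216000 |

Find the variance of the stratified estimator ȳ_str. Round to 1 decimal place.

127.7

Var(ȳ_str) = Σₕ Wₕ²(1 − fₕ)sₕ²/nₕ with Wₕ = Nₕ/N, N = 37874.
North: Wₕ = 0.24159054; term = 0.24159054²·(1 − 0.21551913)·1567000/1972 = 36.383484.
South: Wₕ = 0.45009769; term = 0.45009769²·(1 − 0.07408928)·565000/1263 = 83.912717.
West: Wₕ = 0.30831177; term = 0.30831177²·(1 − 0.19123062)·216000/2233 = 7.4365232.
Sum = 127.73272.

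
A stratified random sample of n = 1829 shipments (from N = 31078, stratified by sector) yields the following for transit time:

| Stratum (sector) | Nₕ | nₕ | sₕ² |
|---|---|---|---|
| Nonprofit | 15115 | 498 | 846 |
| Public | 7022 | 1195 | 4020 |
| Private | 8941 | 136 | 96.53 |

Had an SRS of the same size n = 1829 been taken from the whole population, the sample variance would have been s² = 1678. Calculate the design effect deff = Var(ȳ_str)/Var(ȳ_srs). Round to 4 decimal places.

Var(ȳ_str) = Σ Wₕ²(1−fₕ)sₕ²/nₕ with Wₕ = Nₕ/31078:
  Nonprofit: (15115/31078)²·(1−498/15115)·846/498 = 0.38859866
  Public: (7022/31078)²·(1−1195/7022)·4020/1195 = 0.14251411
  Private: (8941/31078)²·(1−136/8941)·96.53/136 = 0.057853912
  → Var(ȳ_str) = 0.58896668.
Var(ȳ_srs) = (1 − 1829/31078)·1678/1829 = 0.86344805.
deff = 0.58896668 / 0.86344805 = 0.6821.

0.6821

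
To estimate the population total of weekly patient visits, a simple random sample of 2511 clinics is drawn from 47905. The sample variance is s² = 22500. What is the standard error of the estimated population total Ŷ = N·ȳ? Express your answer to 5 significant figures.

139590

Var(Ŷ) = N²·Var(ȳ) = N²·(1 − n/N)·s²/n.
f = 2511/47905 = 0.05241624; Var(ȳ) = 0.94758376·22500/2511 = 8.4908939.
Var(Ŷ) = 47905² · 8.4908939 = 1.9485659 × 10^10.
SE(Ŷ) = √(1.9485659 × 10^10) = 139590.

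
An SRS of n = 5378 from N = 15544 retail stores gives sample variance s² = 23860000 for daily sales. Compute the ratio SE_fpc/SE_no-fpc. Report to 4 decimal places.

f = n/N = 5378/15544 = 0.34598559.
SE_no-fpc = √(s²/n) = 66.607759; SE_fpc = √((1−f)s²/n) = 53.866465.
Ratio = √(1−f) = 0.80871157.

0.8087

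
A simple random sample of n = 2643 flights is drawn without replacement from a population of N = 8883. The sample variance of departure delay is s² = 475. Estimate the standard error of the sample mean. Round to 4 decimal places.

Under SRS without replacement, Var(ȳ) = (1 − f)·s²/n with f = n/N = 2643/8883 = 0.29753462.
Var(ȳ) = (1 − 0.29753462)·475/2643 = 0.70246538·0.17972002 = 0.12624709.
SE(ȳ) = √(0.12624709) = 0.3553.

0.3553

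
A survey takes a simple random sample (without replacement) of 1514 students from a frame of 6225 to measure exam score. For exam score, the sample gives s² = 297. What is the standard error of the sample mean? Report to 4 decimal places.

Under SRS without replacement, Var(ȳ) = (1 − f)·s²/n with f = n/N = 1514/6225 = 0.24321285.
Var(ȳ) = (1 − 0.24321285)·297/1514 = 0.75678715·0.19616909 = 0.14845825.
SE(ȳ) = √(0.14845825) = 0.3853.

0.3853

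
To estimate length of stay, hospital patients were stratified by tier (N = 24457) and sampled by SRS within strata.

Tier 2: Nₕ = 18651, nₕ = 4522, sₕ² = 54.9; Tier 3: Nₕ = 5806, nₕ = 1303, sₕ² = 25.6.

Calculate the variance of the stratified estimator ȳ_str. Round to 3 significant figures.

0.00621

Var(ȳ_str) = Σₕ Wₕ²(1 − fₕ)sₕ²/nₕ with Wₕ = Nₕ/N, N = 24457.
Tier 2: Wₕ = 0.76260375; term = 0.76260375²·(1 − 0.24245349)·54.9/4522 = 0.005348709.
Tier 3: Wₕ = 0.23739625; term = 0.23739625²·(1 − 0.22442301)·25.6/1303 = 8.5875279 × 10^-4.
Sum = 0.0062074618.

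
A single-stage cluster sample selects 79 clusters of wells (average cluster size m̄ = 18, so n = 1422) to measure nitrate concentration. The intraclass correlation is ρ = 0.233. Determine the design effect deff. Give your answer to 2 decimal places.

4.96

deff = 1 + (18 − 1)·0.233 = 1 + 3.961 = 4.961.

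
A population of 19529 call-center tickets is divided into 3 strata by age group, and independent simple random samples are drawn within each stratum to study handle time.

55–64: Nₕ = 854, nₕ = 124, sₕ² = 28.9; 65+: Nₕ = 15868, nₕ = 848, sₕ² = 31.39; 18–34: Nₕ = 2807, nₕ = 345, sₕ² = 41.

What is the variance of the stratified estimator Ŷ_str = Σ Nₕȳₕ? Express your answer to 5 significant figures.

Var(Ŷ_str) = Σₕ Nₕ²(1 − fₕ)sₕ²/nₕ.
55–64: 854²·(1 − 124/854)·28.9/124 = 145297.08.
65+: 15868²·(1 − 848/15868)·31.39/848 = 8.8224171 × 10^6.
18–34: 2807²·(1 − 345/2807)·41/345 = 821287.52.
Sum = 9.7890017 × 10^6.

9.7890 × 10^6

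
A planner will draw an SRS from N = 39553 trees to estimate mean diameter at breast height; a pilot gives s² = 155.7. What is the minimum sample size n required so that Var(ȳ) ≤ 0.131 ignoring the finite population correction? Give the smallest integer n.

1189

Without fpc, n₀ = s²/D = 155.7/0.131 = 1188.5496.
Rounding up, n = 1189.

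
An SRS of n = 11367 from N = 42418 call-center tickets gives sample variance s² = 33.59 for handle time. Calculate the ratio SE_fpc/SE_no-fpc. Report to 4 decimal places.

0.8556

f = n/N = 11367/42418 = 0.26797586.
SE_no-fpc = √(s²/n) = 0.054360328; SE_fpc = √((1−f)s²/n) = 0.046509832.
Ratio = √(1−f) = 0.85558409.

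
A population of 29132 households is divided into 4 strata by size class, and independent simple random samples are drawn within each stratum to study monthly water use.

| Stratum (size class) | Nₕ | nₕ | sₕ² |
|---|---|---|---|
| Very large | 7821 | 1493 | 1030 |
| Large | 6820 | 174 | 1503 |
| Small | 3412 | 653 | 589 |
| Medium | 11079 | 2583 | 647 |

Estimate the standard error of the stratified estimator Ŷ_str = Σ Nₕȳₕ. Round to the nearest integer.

21395

Var(Ŷ_str) = Σₕ Nₕ²(1 − fₕ)sₕ²/nₕ.
Very large: 7821²·(1 − 1493/7821)·1030/1493 = 3.4143353 × 10^7.
Large: 6820²·(1 − 174/6820)·1503/174 = 3.9152044 × 10^8.
Small: 3412²·(1 − 653/3412)·589/653 = 8.4910781 × 10^6.
Medium: 11079²·(1 − 2583/11079)·647/2583 = 2.3577347 × 10^7.
Sum = 4.5773222 × 10^8.
SE = √(4.5773222 × 10^8) = 21395.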